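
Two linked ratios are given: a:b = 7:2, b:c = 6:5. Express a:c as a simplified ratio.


Given a:b = 7:2 and b:c = 6:5
Make b consistent. Multiply first ratio by 6: a:b = 42:12
Multiply second ratio by 2: b:c = 12:10
Now b = 12 in both, so a:b:c = 42:12:10
Therefore a:c = 42:10
Simplify by GCD: a:c = 21:5

21:5


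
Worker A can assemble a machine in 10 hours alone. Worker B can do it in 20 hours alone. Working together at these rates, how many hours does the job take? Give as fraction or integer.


Rate of A = 1/10 job per hour
Rate of B = 1/20 job per hour
Combined rate = 1/10 + 1/20
Find common denominator: (20 + 10)/(10*20) = 30/200
Combined rate = 3/20 job per hour
Time together = 1 / (3/20) = 20/3 hours

20/3


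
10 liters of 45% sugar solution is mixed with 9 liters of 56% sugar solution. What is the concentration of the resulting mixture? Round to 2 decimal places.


Solute in mixture 1 = 45% of 10 L = 10*45/100 = 9/2 L
Solute in mixture 2 = 56% of 9 L = 9*56/100 = 126/25 L
Total solute = 9/2 + 126/25 = 477/50 L
Total volume = 10 + 9 = 19 L
Final concentration = 477/50/19 * 100 = 50.21%

50.21


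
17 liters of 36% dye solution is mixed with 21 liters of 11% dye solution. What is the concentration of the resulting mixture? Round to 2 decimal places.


Solute in mixture 1 = 36% of 17 L = 17*36/100 = 153/25 L
Solute in mixture 2 = 11% of 21 L = 21*11/100 = 231/100 L
Total solute = 153/25 + 231/100 = 843/100 L
Total volume = 17 + 21 = 38 L
Final concentration = 843/100/38 * 100 = 22.18%

22.18


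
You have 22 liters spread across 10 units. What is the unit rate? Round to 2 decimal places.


Total liters = 22
Number of units = 10
Unit rate = 22 / 10
= 2.20 liters per unit

2.20


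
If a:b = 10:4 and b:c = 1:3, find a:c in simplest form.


Given a:b = 10:4 and b:c = 1:3
Make b consistent. Multiply first ratio by 1: a:b = 10:4
Multiply second ratio by 4: b:c = 4:12
Now b = 4 in both, so a:b:c = 10:4:12
Therefore a:c = 10:12
Simplify by GCD: a:c = 5:6

5:6


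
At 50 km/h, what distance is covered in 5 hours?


Using distance = speed * time
Speed = 50 km/h
Time = 5 hours
Distance = 50 * 5
= 250 km

250


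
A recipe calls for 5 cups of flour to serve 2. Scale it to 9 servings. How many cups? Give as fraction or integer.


Original: 5 cups for 2 servings
Target servings = 9
Scaling factor = 9/2
New amount = 5 * 9/2
= 45/2
= 45/2 cups

45/2


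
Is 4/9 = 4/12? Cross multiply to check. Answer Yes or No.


Cross multiply to check 4/9 = 4/12
Left cross product: 4 * 12 = 48
Right cross product: 9 * 4 = 36
48 != 36
Not equal, so proportions differ => No

No


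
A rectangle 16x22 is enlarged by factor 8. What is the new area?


Original dimensions: 16 x 22
Enlargement factor = 8
New width = 16 * 8 = 128
New height = 22 * 8 = 176
New area = 128 * 176 = 22528

22528


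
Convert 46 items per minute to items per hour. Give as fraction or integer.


Converting from per minute to per hour
Rate = 46 items per minute
Multiply by 60: 46 * 60
= 2760 items per hour

2760


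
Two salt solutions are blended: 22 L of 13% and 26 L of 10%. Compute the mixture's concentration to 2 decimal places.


Solute in mixture 1 = 13% of 22 L = 22*13/100 = 143/50 L
Solute in mixture 2 = 10% of 26 L = 26*10/100 = 13/5 L
Total solute = 143/50 + 13/5 = 273/50 L
Total volume = 22 + 26 = 48 L
Final concentration = 273/50/48 * 100 = 11.38%

11.38


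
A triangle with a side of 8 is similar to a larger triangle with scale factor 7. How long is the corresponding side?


Similar triangles have proportional sides
Scale factor = 7
Smaller side = 8
Corresponding larger side = 8 * 7
= 56

56


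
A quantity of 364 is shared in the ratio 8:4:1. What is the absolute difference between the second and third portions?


Total parts = 8 + 4 + 1 = 13
Value per part = 364 / 13 = 28
Shares: 8*28=224, 4*28=112, 1*28=28
Second share = 112, third share = 28
Difference = |112 - 28| = 84

84


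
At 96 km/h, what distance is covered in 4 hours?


Using distance = speed * time
Speed = 96 km/h
Time = 4 hours
Distance = 96 * 4
= 384 km

384


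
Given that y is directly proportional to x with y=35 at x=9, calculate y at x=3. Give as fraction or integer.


Direct proportion: y = kx
Find k: k = 35/9 = 35/9
Compute y at x=3: y = 35/9 * 3
y = 35/3

35/3


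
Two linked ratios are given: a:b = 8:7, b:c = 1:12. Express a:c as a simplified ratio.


Given a:b = 8:7 and b:c = 1:12
Make b consistent. Multiply first ratio by 1: a:b = 8:7
Multiply second ratio by 7: b:c = 7:84
Now b = 7 in both, so a:b:c = 8:7:84
Therefore a:c = 8:84
Simplify by GCD: a:c = 2:21

2:21


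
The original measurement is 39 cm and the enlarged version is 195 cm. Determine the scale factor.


Original length = 39 cm
Scaled length = 195 cm
Scale factor = 195 / 39
= 5

5


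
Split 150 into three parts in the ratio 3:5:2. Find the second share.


Ratio = 3:5:2
Total parts = 3 + 5 + 2 = 10
Value per part = 150 / 10 = 15
First share = 3 * 15 = 45
Middle share = 5 * 15 = 75
Third share = 2 * 15 = 30

75


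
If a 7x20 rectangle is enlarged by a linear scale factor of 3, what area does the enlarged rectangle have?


Original dimensions: 7 x 20
Enlargement factor = 3
New width = 7 * 3 = 21
New height = 20 * 3 = 60
New area = 21 * 60 = 1260

1260


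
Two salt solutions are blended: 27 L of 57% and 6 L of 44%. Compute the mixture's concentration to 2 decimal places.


Solute in mixture 1 = 57% of 27 L = 27*57/100 = 1539/100 L
Solute in mixture 2 = 44% of 6 L = 6*44/100 = 66/25 L
Total solute = 1539/100 + 66/25 = 1803/100 L
Total volume = 27 + 6 = 33 L
Final concentration = 1803/100/33 * 100 = 54.64%

54.64


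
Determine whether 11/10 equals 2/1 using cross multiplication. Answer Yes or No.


Cross multiply to check 11/10 = 2/1
Left cross product: 11 * 1 = 11
Right cross product: 10 * 2 = 20
11 != 20
Not equal, so proportions differ => No

No


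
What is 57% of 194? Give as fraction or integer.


Compute 57% of 194
Convert percentage: 57% = 57/100
Multiply: 194 * 57/100
= 11058/100
= 5529/50

5529/50


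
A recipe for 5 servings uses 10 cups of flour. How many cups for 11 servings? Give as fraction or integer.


Original: 10 cups for 5 servings
Target servings = 11
Scaling factor = 11/5
New amount = 10 * 11/5
= 110/5
= 22 cups

22


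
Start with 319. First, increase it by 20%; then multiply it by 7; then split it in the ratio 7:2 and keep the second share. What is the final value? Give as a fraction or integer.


Start with 319.
Step 1: Increase by 20%: 319 * 120/100 = 1914/5
Step 2: Multiply by 7: 1914/5 * 7 = 13398/5
Step 3: Split 7:2, second share = 13398/5 * 2/9 = 8932/15
Final result = 8932/15

8932/15


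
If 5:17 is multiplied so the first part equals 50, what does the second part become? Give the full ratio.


Original ratio: 5:17
First term target: 50
Scale factor = 50 / 5 = 10
Multiply second term: 17 * 10 = 170
Equivalent ratio = 50:170

50:170


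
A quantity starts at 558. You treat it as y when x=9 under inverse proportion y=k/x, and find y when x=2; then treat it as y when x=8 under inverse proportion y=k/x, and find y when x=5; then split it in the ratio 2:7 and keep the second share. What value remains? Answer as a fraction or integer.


Start with 558.
Step 1: Inverse prop: k = (558)*9; new y = k/2 = 558*9/2 = 2511
Step 2: Inverse prop: k = (2511)*8; new y = k/5 = 2511*8/5 = 20088/5
Step 3: Split 2:7, second share = 20088/5 * 7/9 = 15624/5
Final result = 15624/5

15624/5


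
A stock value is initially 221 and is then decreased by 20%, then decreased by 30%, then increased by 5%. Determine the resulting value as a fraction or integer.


Start: 221
Step 1: decrease by 20% => multiply by 80/100
  221 * 80/100 = 884/5
Step 2: decrease by 30% => multiply by 70/100
  884/5 * 70/100 = 3094/25
Step 3: increase by 5% => multiply by 105/100
  3094/25 * 105/100 = 32487/250
Final value = 32487/250

32487/250


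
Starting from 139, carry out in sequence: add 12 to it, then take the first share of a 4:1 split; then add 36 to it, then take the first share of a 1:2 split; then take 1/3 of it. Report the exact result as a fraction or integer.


Start with 139.
Step 1: Add 12: 139+12=151; split 4:1 first = 151*4/5 = 604/5
Step 2: Add 36: 604/5+36=784/5; split 1:2 first = 784/5*1/3 = 784/15
Step 3: Take 1/3: 784/15 * 1/3 = 784/45
Final result = 784/45

784/45


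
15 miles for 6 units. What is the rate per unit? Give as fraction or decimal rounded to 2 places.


Total miles = 15
Number of units = 6
Unit rate = 15 / 6
= 2.50 miles per unit

2.50


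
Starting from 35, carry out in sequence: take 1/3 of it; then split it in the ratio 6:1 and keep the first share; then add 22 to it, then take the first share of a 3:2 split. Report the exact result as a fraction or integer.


Start with 35.
Step 1: Take 1/3: 35 * 1/3 = 35/3
Step 2: Split 6:1, first share = 35/3 * 6/7 = 10
Step 3: Add 22: 10+22=32; split 3:2 first = 32*3/5 = 96/5
Final result = 96/5

96/5


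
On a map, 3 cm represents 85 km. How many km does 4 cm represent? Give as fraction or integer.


Map scale: 3 cm = 85 km
Measured distance on map = 4 cm
Set up proportion: 4 * 85 / 3
= 340 / 3
= 340/3 km

340/3


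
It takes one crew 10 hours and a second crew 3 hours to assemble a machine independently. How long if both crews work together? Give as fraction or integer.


Rate of A = 1/10 job per hour
Rate of B = 1/3 job per hour
Combined rate = 1/10 + 1/3
Find common denominator: (3 + 10)/(10*3) = 13/30
Combined rate = 13/30 job per hour
Time together = 1 / (13/30) = 30/13 hours

30/13


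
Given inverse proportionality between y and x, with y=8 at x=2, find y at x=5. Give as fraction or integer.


Inverse proportion: y = k/x
Find k: k = 2 * 8 = 16
Compute y at x=5: y = 16/5
y = 16/5

16/5


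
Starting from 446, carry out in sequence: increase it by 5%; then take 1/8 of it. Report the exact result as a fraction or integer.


Start with 446.
Step 1: Increase by 5%: 446 * 105/100 = 4683/10
Step 2: Take 1/8: 4683/10 * 1/8 = 4683/80
Final result = 4683/80

4683/80


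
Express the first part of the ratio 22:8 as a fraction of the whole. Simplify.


Total parts = 22 + 8 = 30
First part fraction = 22/30
Simplify: 22/30 = 11/15

11/15


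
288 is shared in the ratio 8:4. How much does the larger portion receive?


Total parts = 8 + 4 = 12
Value per part = 288 / 12 = 24
First share = 8 * 24 = 192
Second share = 4 * 24 = 96
Larger share = 192

192


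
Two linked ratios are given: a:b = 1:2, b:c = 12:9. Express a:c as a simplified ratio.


Given a:b = 1:2 and b:c = 12:9
Make b consistent. Multiply first ratio by 12: a:b = 12:24
Multiply second ratio by 2: b:c = 24:18
Now b = 24 in both, so a:b:c = 12:24:18
Therefore a:c = 12:18
Simplify by GCD: a:c = 2:3

2:3


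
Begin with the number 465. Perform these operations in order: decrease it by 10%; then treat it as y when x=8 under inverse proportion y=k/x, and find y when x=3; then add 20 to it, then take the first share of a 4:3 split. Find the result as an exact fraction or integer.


Start with 465.
Step 1: Decrease by 10%: 465 * 90/100 = 837/2
Step 2: Inverse prop: k = (837/2)*8; new y = k/3 = 837/2*8/3 = 1116
Step 3: Add 20: 1116+20=1136; split 4:3 first = 1136*4/7 = 4544/7
Final result = 4544/7

4544/7


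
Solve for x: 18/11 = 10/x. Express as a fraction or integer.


Setting up: 18/11 = 10/x
Cross multiply: 18 * x = 11 * 10
18x = 110
x = 110/18
x = 55/9

55/9


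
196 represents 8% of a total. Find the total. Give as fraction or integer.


Given: 196 is 8% of the whole
Set up: 196 = 8/100 * whole
whole = 196 * 100 / 8
whole = 19600 / 8
whole = 2450

2450


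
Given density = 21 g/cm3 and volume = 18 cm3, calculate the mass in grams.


Using mass = density * volume
Density = 21 g/cm3
Volume = 18 cm3
Mass = 21 * 18
= 378 g

378


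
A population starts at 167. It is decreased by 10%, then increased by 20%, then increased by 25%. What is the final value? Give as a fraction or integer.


Start: 167
Step 1: decrease by 10% => multiply by 90/100
  167 * 90/100 = 1503/10
Step 2: increase by 20% => multiply by 120/100
  1503/10 * 120/100 = 4509/25
Step 3: increase by 25% => multiply by 125/100
  4509/25 * 125/100 = 4509/20
Final value = 4509/20

4509/20


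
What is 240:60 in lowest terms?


Find GCD(240, 60)
GCD = 60
Divide both by 60: 240/60 = 4, 60/60 = 1
Simplified ratio = 4:1

4:1


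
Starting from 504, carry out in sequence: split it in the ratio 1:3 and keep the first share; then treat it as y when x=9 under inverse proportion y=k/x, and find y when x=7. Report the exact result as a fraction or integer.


Start with 504.
Step 1: Split 1:3, first share = 504 * 1/4 = 126
Step 2: Inverse prop: k = (126)*9; new y = k/7 = 126*9/7 = 162
Final result = 162

162


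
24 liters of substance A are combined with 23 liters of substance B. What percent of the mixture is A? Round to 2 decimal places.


Volume of A = 24 L
Volume of B = 23 L
Total volume = 24 + 23 = 47 L
Percentage of A = (24/47) * 100
= 51.06%

51.06


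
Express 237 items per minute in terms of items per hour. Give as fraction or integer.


Converting from per minute to per hour
Rate = 237 items per minute
Multiply by 60: 237 * 60
= 14220 items per hour

14220


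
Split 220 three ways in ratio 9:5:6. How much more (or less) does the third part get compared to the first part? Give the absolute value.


Total parts = 9 + 5 + 6 = 20
Value per part = 220 / 20 = 11
Shares: 9*11=99, 5*11=55, 6*11=66
Third share = 66, first share = 99
Difference = |66 - 99| = 33

33


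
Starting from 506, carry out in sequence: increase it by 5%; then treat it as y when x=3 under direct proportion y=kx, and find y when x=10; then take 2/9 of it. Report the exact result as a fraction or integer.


Start with 506.
Step 1: Increase by 5%: 506 * 105/100 = 5313/10
Step 2: Direct prop: k = (5313/10)/3; new y = k*10 = 5313/10*10/3 = 1771
Step 3: Take 2/9: 1771 * 2/9 = 3542/9
Final result = 3542/9

3542/9


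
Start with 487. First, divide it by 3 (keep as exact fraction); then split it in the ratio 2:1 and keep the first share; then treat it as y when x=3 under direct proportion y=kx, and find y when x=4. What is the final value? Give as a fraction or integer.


Start with 487.
Step 1: Divide by 3: 487 / 3 = 487/3
Step 2: Split 2:1, first share = 487/3 * 2/3 = 974/9
Step 3: Direct prop: k = (974/9)/3; new y = k*4 = 974/9*4/3 = 3896/27
Final result = 3896/27

3896/27


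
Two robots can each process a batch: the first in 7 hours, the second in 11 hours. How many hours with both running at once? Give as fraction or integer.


Rate of A = 1/7 job per hour
Rate of B = 1/11 job per hour
Combined rate = 1/7 + 1/11
Find common denominator: (11 + 7)/(7*11) = 18/77
Combined rate = 18/77 job per hour
Time together = 1 / (18/77) = 77/18 hours

77/18


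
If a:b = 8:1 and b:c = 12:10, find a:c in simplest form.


Given a:b = 8:1 and b:c = 12:10
Make b consistent. Multiply first ratio by 12: a:b = 96:12
Multiply second ratio by 1: b:c = 12:10
Now b = 12 in both, so a:b:c = 96:12:10
Therefore a:c = 96:10
Simplify by GCD: a:c = 48:5

48:5


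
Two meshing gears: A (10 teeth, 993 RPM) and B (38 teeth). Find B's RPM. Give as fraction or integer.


Gear ratio: teeth_A * RPM_A = teeth_B * RPM_B
10 * 993 = 38 * RPM_B
9930 = 38 * RPM_B
RPM_B = 9930 / 38
RPM_B = 4965/19

4965/19


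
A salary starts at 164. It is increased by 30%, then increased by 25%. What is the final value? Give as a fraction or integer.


Start: 164
Step 1: increase by 30% => multiply by 130/100
  164 * 130/100 = 1066/5
Step 2: increase by 25% => multiply by 125/100
  1066/5 * 125/100 = 533/2
Final value = 533/2

533/2


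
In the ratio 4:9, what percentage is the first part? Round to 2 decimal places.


Total parts = 4 + 9 = 13
First part fraction = 4/13
Percentage = (4/13) * 100
= 0.307692 * 100
= 30.77%

30.77


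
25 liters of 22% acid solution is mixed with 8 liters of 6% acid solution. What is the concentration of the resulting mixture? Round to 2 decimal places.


Solute in mixture 1 = 22% of 25 L = 25*22/100 = 11/2 L
Solute in mixture 2 = 6% of 8 L = 8*6/100 = 12/25 L
Total solute = 11/2 + 12/25 = 299/50 L
Total volume = 25 + 8 = 33 L
Final concentration = 299/50/33 * 100 = 18.12%

18.12


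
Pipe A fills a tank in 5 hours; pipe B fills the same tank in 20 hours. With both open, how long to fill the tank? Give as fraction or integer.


Rate of A = 1/5 job per hour
Rate of B = 1/20 job per hour
Combined rate = 1/5 + 1/20
Find common denominator: (20 + 5)/(5*20) = 25/100
Combined rate = 1/4 job per hour
Time together = 1 / (1/4) = 4 hours

4


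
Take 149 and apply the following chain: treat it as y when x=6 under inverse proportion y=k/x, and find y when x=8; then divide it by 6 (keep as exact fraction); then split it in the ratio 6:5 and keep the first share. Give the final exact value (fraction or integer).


Start with 149.
Step 1: Inverse prop: k = (149)*6; new y = k/8 = 149*6/8 = 447/4
Step 2: Divide by 6: 447/4 / 6 = 149/8
Step 3: Split 6:5, first share = 149/8 * 6/11 = 447/44
Final result = 447/44

447/44


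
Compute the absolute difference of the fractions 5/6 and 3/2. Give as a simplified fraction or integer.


Simplify: 5/6 = 5/6 and 3/2 = 3/2
Find common denominator: LCD = 6
Convert: 5/6 and 9/6
Difference = |5 - 9|/6 = 4/6
Simplified = 2/3

2/3


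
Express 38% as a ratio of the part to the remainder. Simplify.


Part = 38%, Remainder = 62%
Ratio = 38:62
GCD(38, 62) = 2
Simplify: 19:31 = 19:31

19:31


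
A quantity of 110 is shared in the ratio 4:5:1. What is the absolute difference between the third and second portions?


Total parts = 4 + 5 + 1 = 10
Value per part = 110 / 10 = 11
Shares: 4*11=44, 5*11=55, 1*11=11
Third share = 11, second share = 55
Difference = |11 - 55| = 44

44


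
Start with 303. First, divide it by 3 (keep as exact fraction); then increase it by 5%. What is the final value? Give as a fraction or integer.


Start with 303.
Step 1: Divide by 3: 303 / 3 = 101
Step 2: Increase by 5%: 101 * 105/100 = 2121/20
Final result = 2121/20

2121/20


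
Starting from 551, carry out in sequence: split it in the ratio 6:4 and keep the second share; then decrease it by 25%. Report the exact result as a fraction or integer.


Start with 551.
Step 1: Split 6:4, second share = 551 * 4/10 = 1102/5
Step 2: Decrease by 25%: 1102/5 * 75/100 = 1653/10
Final result = 1653/10

1653/10


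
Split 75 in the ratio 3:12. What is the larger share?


Total parts = 3 + 12 = 15
Value per part = 75 / 15 = 5
First share = 3 * 5 = 15
Second share = 12 * 5 = 60
Larger share = 60

60


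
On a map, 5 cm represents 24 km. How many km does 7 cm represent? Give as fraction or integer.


Map scale: 5 cm = 24 km
Measured distance on map = 7 cm
Set up proportion: 7 * 24 / 5
= 168 / 5
= 168/5 km

168/5


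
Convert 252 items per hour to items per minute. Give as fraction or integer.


Converting from per hour to per minute
Rate = 252 items per hour
Divide by 60: 252/60
= 21/5 items per minute

21/5


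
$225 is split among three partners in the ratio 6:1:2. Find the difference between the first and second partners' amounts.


Total parts = 6 + 1 + 2 = 9
Value per part = 225 / 9 = 25
Shares: 6*25=150, 1*25=25, 2*25=50
First share = 150, second share = 25
Difference = |150 - 25| = 125

125


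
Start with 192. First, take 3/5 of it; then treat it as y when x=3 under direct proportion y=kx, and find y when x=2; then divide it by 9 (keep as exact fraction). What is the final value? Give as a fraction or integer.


Start with 192.
Step 1: Take 3/5: 192 * 3/5 = 576/5
Step 2: Direct prop: k = (576/5)/3; new y = k*2 = 576/5*2/3 = 384/5
Step 3: Divide by 9: 384/5 / 9 = 128/15
Final result = 128/15

128/15


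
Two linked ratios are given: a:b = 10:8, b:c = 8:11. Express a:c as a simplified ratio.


Given a:b = 10:8 and b:c = 8:11
Make b consistent. Multiply first ratio by 8: a:b = 80:64
Multiply second ratio by 8: b:c = 64:88
Now b = 64 in both, so a:b:c = 80:64:88
Therefore a:c = 80:88
Simplify by GCD: a:c = 10:11

10:11


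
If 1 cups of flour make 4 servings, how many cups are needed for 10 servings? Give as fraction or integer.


Original: 1 cups for 4 servings
Target servings = 10
Scaling factor = 10/4
New amount = 1 * 10/4
= 10/4
= 5/2 cups

5/2


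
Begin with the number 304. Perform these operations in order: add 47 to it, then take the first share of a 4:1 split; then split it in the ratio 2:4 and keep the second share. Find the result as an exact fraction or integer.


Start with 304.
Step 1: Add 47: 304+47=351; split 4:1 first = 351*4/5 = 1404/5
Step 2: Split 2:4, second share = 1404/5 * 4/6 = 936/5
Final result = 936/5

936/5


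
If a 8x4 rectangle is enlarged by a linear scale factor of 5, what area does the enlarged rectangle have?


Original dimensions: 8 x 4
Enlargement factor = 5
New width = 8 * 5 = 40
New height = 4 * 5 = 20
New area = 40 * 20 = 800

800


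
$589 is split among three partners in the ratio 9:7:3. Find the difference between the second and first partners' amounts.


Total parts = 9 + 7 + 3 = 19
Value per part = 589 / 19 = 31
Shares: 9*31=279, 7*31=217, 3*31=93
Second share = 217, first share = 279
Difference = |217 - 279| = 62

62


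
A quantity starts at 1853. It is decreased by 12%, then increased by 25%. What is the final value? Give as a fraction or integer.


Start: 1853
Step 1: decrease by 12% => multiply by 88/100
  1853 * 88/100 = 40766/25
Step 2: increase by 25% => multiply by 125/100
  40766/25 * 125/100 = 20383/10
Final value = 20383/10

20383/10


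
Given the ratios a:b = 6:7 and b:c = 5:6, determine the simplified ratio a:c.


Given a:b = 6:7 and b:c = 5:6
Make b consistent. Multiply first ratio by 5: a:b = 30:35
Multiply second ratio by 7: b:c = 35:42
Now b = 35 in both, so a:b:c = 30:35:42
Therefore a:c = 30:42
Simplify by GCD: a:c = 5:7

5:7


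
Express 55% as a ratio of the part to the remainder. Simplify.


Part = 55%, Remainder = 45%
Ratio = 55:45
GCD(55, 45) = 5
Simplify: 11:9 = 11:9

11:9


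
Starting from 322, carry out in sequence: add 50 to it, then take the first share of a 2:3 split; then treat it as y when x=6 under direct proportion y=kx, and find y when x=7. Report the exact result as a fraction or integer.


Start with 322.
Step 1: Add 50: 322+50=372; split 2:3 first = 372*2/5 = 744/5
Step 2: Direct prop: k = (744/5)/6; new y = k*7 = 744/5*7/6 = 868/5
Final result = 868/5

868/5


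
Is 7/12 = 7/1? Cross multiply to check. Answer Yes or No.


Cross multiply to check 7/12 = 7/1
Left cross product: 7 * 1 = 7
Right cross product: 12 * 7 = 84
7 != 84
Not equal, so proportions differ => No

No


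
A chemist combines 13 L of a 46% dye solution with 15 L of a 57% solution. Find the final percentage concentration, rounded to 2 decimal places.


Solute in mixture 1 = 46% of 13 L = 13*46/100 = 299/50 L
Solute in mixture 2 = 57% of 15 L = 15*57/100 = 171/20 L
Total solute = 299/50 + 171/20 = 1453/100 L
Total volume = 13 + 15 = 28 L
Final concentration = 1453/100/28 * 100 = 51.89%

51.89


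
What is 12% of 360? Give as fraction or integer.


Compute 12% of 360
Convert percentage: 12% = 12/100
Multiply: 360 * 12/100
= 4320/100
= 216/5

216/5


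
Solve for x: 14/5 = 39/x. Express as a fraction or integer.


Setting up: 14/5 = 39/x
Cross multiply: 14 * x = 5 * 39
14x = 195
x = 195/14
x = 195/14

195/14


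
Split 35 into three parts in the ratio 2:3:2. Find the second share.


Ratio = 2:3:2
Total parts = 2 + 3 + 2 = 7
Value per part = 35 / 7 = 5
First share = 2 * 5 = 10
Middle share = 3 * 5 = 15
Third share = 2 * 5 = 10

15


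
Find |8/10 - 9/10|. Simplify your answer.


Simplify: 8/10 = 4/5 and 9/10 = 9/10
Find common denominator: LCD = 10
Convert: 8/10 and 9/10
Difference = |8 - 9|/10 = 1/10
Simplified = 1/10

1/10


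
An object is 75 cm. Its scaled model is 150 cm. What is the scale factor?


Original length = 75 cm
Scaled length = 150 cm
Scale factor = 150 / 75
= 2

2


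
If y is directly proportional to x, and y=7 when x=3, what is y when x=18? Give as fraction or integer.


Direct proportion: y = kx
Find k: k = 7/3 = 7/3
Compute y at x=18: y = 7/3 * 18
y = 42

42


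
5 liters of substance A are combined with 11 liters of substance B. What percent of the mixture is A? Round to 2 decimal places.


Volume of A = 5 L
Volume of B = 11 L
Total volume = 5 + 11 = 16 L
Percentage of A = (5/16) * 100
= 31.25%

31.25


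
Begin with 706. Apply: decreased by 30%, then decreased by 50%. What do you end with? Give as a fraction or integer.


Start: 706
Step 1: decrease by 30% => multiply by 70/100
  706 * 70/100 = 2471/5
Step 2: decrease by 50% => multiply by 50/100
  2471/5 * 50/100 = 2471/10
Final value = 2471/10

2471/10


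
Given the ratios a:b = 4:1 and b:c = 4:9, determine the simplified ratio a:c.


Given a:b = 4:1 and b:c = 4:9
Make b consistent. Multiply first ratio by 4: a:b = 16:4
Multiply second ratio by 1: b:c = 4:9
Now b = 4 in both, so a:b:c = 16:4:9
Therefore a:c = 16:9
Simplify by GCD: a:c = 16:9

16:9


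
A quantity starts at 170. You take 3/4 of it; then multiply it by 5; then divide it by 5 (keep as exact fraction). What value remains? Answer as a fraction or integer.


Start with 170.
Step 1: Take 3/4: 170 * 3/4 = 255/2
Step 2: Multiply by 5: 255/2 * 5 = 1275/2
Step 3: Divide by 5: 1275/2 / 5 = 255/2
Final result = 255/2

255/2


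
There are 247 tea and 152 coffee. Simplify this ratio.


Find GCD(247, 152)
GCD = 19
Divide both by 19: 247/19 = 13, 152/19 = 8
Simplified ratio = 13:8

13:8


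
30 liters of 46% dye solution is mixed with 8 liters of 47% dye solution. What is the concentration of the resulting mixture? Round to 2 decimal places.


Solute in mixture 1 = 46% of 30 L = 30*46/100 = 69/5 L
Solute in mixture 2 = 47% of 8 L = 8*47/100 = 94/25 L
Total solute = 69/5 + 94/25 = 439/25 L
Total volume = 30 + 8 = 38 L
Final concentration = 439/25/38 * 100 = 46.21%

46.21


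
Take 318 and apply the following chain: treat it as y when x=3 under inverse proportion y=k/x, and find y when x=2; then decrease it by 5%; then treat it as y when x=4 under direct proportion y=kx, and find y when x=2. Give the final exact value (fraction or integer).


Start with 318.
Step 1: Inverse prop: k = (318)*3; new y = k/2 = 318*3/2 = 477
Step 2: Decrease by 5%: 477 * 95/100 = 9063/20
Step 3: Direct prop: k = (9063/20)/4; new y = k*2 = 9063/20*2/4 = 9063/40
Final result = 9063/40

9063/40


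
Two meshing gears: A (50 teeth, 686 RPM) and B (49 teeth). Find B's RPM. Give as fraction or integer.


Gear ratio: teeth_A * RPM_A = teeth_B * RPM_B
50 * 686 = 49 * RPM_B
34300 = 49 * RPM_B
RPM_B = 34300 / 49
RPM_B = 700

700


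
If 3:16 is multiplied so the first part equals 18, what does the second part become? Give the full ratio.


Original ratio: 3:16
First term target: 18
Scale factor = 18 / 3 = 6
Multiply second term: 16 * 6 = 96
Equivalent ratio = 18:96

18:96


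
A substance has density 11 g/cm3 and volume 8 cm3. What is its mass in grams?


Using mass = density * volume
Density = 11 g/cm3
Volume = 8 cm3
Mass = 11 * 8
= 88 g

88


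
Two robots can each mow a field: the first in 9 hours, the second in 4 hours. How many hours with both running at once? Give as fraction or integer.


Rate of A = 1/9 job per hour
Rate of B = 1/4 job per hour
Combined rate = 1/9 + 1/4
Find common denominator: (4 + 9)/(9*4) = 13/36
Combined rate = 13/36 job per hour
Time together = 1 / (13/36) = 36/13 hours

36/13


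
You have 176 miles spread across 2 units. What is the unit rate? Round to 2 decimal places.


Total miles = 176
Number of units = 2
Unit rate = 176 / 2
= 88 miles per unit

88


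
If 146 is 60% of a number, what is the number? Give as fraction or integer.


Given: 146 is 60% of the whole
Set up: 146 = 60/100 * whole
whole = 146 * 100 / 60
whole = 14600 / 60
whole = 730/3

730/3


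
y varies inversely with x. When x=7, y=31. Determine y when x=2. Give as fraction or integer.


Inverse proportion: y = k/x
Find k: k = 7 * 31 = 217
Compute y at x=2: y = 217/2
y = 217/2

217/2


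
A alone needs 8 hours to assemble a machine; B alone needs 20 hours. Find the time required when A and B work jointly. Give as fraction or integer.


Rate of A = 1/8 job per hour
Rate of B = 1/20 job per hour
Combined rate = 1/8 + 1/20
Find common denominator: (20 + 8)/(8*20) = 28/160
Combined rate = 7/40 job per hour
Time together = 1 / (7/40) = 40/7 hours

40/7


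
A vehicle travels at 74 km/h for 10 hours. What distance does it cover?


Using distance = speed * time
Speed = 74 km/h
Time = 10 hours
Distance = 74 * 10
= 740 km

740


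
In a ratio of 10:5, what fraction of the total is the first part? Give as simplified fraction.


Total parts = 10 + 5 = 15
First part fraction = 10/15
Simplify: 10/15 = 2/3

2/3


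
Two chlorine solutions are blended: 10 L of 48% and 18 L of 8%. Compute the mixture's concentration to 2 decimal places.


Solute in mixture 1 = 48% of 10 L = 10*48/100 = 24/5 L
Solute in mixture 2 = 8% of 18 L = 18*8/100 = 36/25 L
Total solute = 24/5 + 36/25 = 156/25 L
Total volume = 10 + 18 = 28 L
Final concentration = 156/25/28 * 100 = 22.29%

22.29


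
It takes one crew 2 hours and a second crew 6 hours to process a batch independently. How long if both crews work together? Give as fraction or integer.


Rate of A = 1/2 job per hour
Rate of B = 1/6 job per hour
Combined rate = 1/2 + 1/6
Find common denominator: (6 + 2)/(2*6) = 8/12
Combined rate = 2/3 job per hour
Time together = 1 / (2/3) = 3/2 hours

3/2


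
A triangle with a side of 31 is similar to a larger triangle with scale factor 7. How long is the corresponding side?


Similar triangles have proportional sides
Scale factor = 7
Smaller side = 31
Corresponding larger side = 31 * 7
= 217

217


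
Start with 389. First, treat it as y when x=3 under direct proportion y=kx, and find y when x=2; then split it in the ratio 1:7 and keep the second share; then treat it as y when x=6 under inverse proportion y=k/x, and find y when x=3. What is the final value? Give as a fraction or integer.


Start with 389.
Step 1: Direct prop: k = (389)/3; new y = k*2 = 389*2/3 = 778/3
Step 2: Split 1:7, second share = 778/3 * 7/8 = 2723/12
Step 3: Inverse prop: k = (2723/12)*6; new y = k/3 = 2723/12*6/3 = 2723/6
Final result = 2723/6

2723/6


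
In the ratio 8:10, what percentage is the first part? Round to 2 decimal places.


Total parts = 8 + 10 = 18
First part fraction = 8/18
Percentage = (8/18) * 100
= 0.444444 * 100
= 44.44%

44.44


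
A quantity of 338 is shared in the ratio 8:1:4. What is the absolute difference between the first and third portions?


Total parts = 8 + 1 + 4 = 13
Value per part = 338 / 13 = 26
Shares: 8*26=208, 1*26=26, 4*26=104
First share = 208, third share = 104
Difference = |208 - 104| = 104

104


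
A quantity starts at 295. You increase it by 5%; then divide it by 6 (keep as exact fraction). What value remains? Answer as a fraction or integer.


Start with 295.
Step 1: Increase by 5%: 295 * 105/100 = 1239/4
Step 2: Divide by 6: 1239/4 / 6 = 413/8
Final result = 413/8

413/8


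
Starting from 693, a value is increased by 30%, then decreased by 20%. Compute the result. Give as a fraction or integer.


Start: 693
Step 1: increase by 30% => multiply by 130/100
  693 * 130/100 = 9009/10
Step 2: decrease by 20% => multiply by 80/100
  9009/10 * 80/100 = 18018/25
Final value = 18018/25

18018/25


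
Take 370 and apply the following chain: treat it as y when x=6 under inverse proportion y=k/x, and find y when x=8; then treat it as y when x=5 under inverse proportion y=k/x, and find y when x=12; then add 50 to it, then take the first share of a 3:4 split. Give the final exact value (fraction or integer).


Start with 370.
Step 1: Inverse prop: k = (370)*6; new y = k/8 = 370*6/8 = 555/2
Step 2: Inverse prop: k = (555/2)*5; new y = k/12 = 555/2*5/12 = 925/8
Step 3: Add 50: 925/8+50=1325/8; split 3:4 first = 1325/8*3/7 = 3975/56
Final result = 3975/56

3975/56


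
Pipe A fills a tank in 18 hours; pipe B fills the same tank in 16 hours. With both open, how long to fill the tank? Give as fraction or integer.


Rate of A = 1/18 job per hour
Rate of B = 1/16 job per hour
Combined rate = 1/18 + 1/16
Find common denominator: (16 + 18)/(18*16) = 34/288
Combined rate = 17/144 job per hour
Time together = 1 / (17/144) = 144/17 hours

144/17


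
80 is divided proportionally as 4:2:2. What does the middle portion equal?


Ratio = 4:2:2
Total parts = 4 + 2 + 2 = 8
Value per part = 80 / 8 = 10
First share = 4 * 10 = 40
Middle share = 2 * 10 = 20
Third share = 2 * 10 = 20

20


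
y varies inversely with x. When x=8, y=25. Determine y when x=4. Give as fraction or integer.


Inverse proportion: y = k/x
Find k: k = 8 * 25 = 200
Compute y at x=4: y = 200/4
y = 50

50


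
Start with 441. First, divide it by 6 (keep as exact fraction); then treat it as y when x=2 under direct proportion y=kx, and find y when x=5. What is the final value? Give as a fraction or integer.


Start with 441.
Step 1: Divide by 6: 441 / 6 = 147/2
Step 2: Direct prop: k = (147/2)/2; new y = k*5 = 147/2*5/2 = 735/4
Final result = 735/4

735/4


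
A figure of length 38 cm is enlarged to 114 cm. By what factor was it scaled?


Original length = 38 cm
Scaled length = 114 cm
Scale factor = 114 / 38
= 3

3


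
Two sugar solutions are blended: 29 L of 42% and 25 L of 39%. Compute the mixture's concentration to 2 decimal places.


Solute in mixture 1 = 42% of 29 L = 29*42/100 = 609/50 L
Solute in mixture 2 = 39% of 25 L = 25*39/100 = 39/4 L
Total solute = 609/50 + 39/4 = 2193/100 L
Total volume = 29 + 25 = 54 L
Final concentration = 2193/100/54 * 100 = 40.61%

40.61


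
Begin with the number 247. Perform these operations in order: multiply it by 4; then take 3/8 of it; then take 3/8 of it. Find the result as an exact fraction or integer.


Start with 247.
Step 1: Multiply by 4: 247 * 4 = 988
Step 2: Take 3/8: 988 * 3/8 = 741/2
Step 3: Take 3/8: 741/2 * 3/8 = 2223/16
Final result = 2223/16

2223/16


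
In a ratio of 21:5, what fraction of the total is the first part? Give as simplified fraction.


Total parts = 21 + 5 = 26
First part fraction = 21/26
Simplify: 21/26 = 21/26

21/26


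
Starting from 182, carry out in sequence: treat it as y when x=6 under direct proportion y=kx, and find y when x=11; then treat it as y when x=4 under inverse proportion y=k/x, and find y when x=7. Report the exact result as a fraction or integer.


Start with 182.
Step 1: Direct prop: k = (182)/6; new y = k*11 = 182*11/6 = 1001/3
Step 2: Inverse prop: k = (1001/3)*4; new y = k/7 = 1001/3*4/7 = 572/3
Final result = 572/3

572/3


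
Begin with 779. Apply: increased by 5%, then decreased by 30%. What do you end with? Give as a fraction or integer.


Start: 779
Step 1: increase by 5% => multiply by 105/100
  779 * 105/100 = 16359/20
Step 2: decrease by 30% => multiply by 70/100
  16359/20 * 70/100 = 114513/200
Final value = 114513/200

114513/200


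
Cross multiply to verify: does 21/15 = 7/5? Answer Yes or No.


Cross multiply to check 21/15 = 7/5
Left cross product: 21 * 5 = 105
Right cross product: 15 * 7 = 105
105 = 105
Equal, so proportions match => Yes

Yes


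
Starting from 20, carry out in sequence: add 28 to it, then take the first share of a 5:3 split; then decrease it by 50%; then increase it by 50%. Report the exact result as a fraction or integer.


Start with 20.
Step 1: Add 28: 20+28=48; split 5:3 first = 48*5/8 = 30
Step 2: Decrease by 50%: 30 * 50/100 = 15
Step 3: Increase by 50%: 15 * 150/100 = 45/2
Final result = 45/2

45/2


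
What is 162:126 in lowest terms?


Find GCD(162, 126)
GCD = 18
Divide both by 18: 162/18 = 9, 126/18 = 7
Simplified ratio = 9:7

9:7


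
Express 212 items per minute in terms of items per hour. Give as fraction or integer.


Converting from per minute to per hour
Rate = 212 items per minute
Multiply by 60: 212 * 60
= 12720 items per hour

12720


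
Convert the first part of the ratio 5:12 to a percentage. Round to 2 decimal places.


Total parts = 5 + 12 = 17
First part fraction = 5/17
Percentage = (5/17) * 100
= 0.294118 * 100
= 29.41%

29.41


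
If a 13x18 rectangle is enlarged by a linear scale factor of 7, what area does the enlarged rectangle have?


Original dimensions: 13 x 18
Enlargement factor = 7
New width = 13 * 7 = 91
New height = 18 * 7 = 126
New area = 91 * 126 = 11466

11466


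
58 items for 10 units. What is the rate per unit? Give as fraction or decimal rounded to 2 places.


Total items = 58
Number of units = 10
Unit rate = 58 / 10
= 5.80 items per unit

5.80


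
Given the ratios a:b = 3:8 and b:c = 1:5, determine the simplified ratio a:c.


Given a:b = 3:8 and b:c = 1:5
Make b consistent. Multiply first ratio by 1: a:b = 3:8
Multiply second ratio by 8: b:c = 8:40
Now b = 8 in both, so a:b:c = 3:8:40
Therefore a:c = 3:40
Simplify by GCD: a:c = 3:40

3:40


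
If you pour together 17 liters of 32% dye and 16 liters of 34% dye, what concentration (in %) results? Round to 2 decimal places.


Solute in mixture 1 = 32% of 17 L = 17*32/100 = 136/25 L
Solute in mixture 2 = 34% of 16 L = 16*34/100 = 136/25 L
Total solute = 136/25 + 136/25 = 272/25 L
Total volume = 17 + 16 = 33 L
Final concentration = 272/25/33 * 100 = 32.97%

32.97


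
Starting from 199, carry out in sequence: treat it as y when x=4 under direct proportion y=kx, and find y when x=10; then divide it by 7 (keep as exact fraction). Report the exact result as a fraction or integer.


Start with 199.
Step 1: Direct prop: k = (199)/4; new y = k*10 = 199*10/4 = 995/2
Step 2: Divide by 7: 995/2 / 7 = 995/14
Final result = 995/14

995/14


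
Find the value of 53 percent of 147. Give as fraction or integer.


Compute 53% of 147
Convert percentage: 53% = 53/100
Multiply: 147 * 53/100
= 7791/100
= 7791/100

7791/100


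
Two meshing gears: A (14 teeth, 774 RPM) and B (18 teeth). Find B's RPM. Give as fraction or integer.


Gear ratio: teeth_A * RPM_A = teeth_B * RPM_B
14 * 774 = 18 * RPM_B
10836 = 18 * RPM_B
RPM_B = 10836 / 18
RPM_B = 602

602


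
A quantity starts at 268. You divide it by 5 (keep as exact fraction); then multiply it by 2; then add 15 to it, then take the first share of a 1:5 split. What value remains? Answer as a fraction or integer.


Start with 268.
Step 1: Divide by 5: 268 / 5 = 268/5
Step 2: Multiply by 2: 268/5 * 2 = 536/5
Step 3: Add 15: 536/5+15=611/5; split 1:5 first = 611/5*1/6 = 611/30
Final result = 611/30

611/30


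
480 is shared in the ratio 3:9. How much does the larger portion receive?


Total parts = 3 + 9 = 12
Value per part = 480 / 12 = 40
First share = 3 * 40 = 120
Second share = 9 * 40 = 360
Larger share = 360

360


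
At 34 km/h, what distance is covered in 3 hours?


Using distance = speed * time
Speed = 34 km/h
Time = 3 hours
Distance = 34 * 3
= 102 km

102


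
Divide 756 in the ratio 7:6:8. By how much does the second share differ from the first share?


Total parts = 7 + 6 + 8 = 21
Value per part = 756 / 21 = 36
Shares: 7*36=252, 6*36=216, 8*36=288
Second share = 216, first share = 252
Difference = |216 - 252| = 36

36


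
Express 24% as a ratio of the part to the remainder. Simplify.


Part = 24%, Remainder = 76%
Ratio = 24:76
GCD(24, 76) = 4
Simplify: 6:19 = 6:19

6:19


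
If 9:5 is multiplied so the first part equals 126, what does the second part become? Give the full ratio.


Original ratio: 9:5
First term target: 126
Scale factor = 126 / 9 = 14
Multiply second term: 5 * 14 = 70
Equivalent ratio = 126:70

126:70
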